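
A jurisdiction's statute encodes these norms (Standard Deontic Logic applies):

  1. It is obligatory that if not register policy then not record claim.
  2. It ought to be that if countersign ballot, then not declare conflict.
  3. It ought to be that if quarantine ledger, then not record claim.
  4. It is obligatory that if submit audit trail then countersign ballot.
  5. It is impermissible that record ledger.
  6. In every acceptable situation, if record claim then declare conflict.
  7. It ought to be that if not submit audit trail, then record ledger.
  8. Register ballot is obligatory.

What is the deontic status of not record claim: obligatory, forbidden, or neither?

Obligatory

Premise 5 is F(record_ledger), i.e. O(¬record_ledger).
Premise 7, O(¬submit_audit_trail → record_ledger), contraposes to O(¬record_ledger → submit_audit_trail); with O(¬record_ledger) we get O(submit_audit_trail).
Applying K to premise 4 (O(submit_audit_trail → countersign_ballot)) and O(submit_audit_trail) yields O(countersign_ballot).
Premise 2 is O(countersign_ballot → ¬declare_conflict); since O(countersign_ballot), deontic closure gives O(¬declare_conflict).
Premise 6 is O(record_claim → declare_conflict); contrapositively O(¬declare_conflict → ¬record_claim). Since O(¬declare_conflict) holds, K gives O(¬record_claim).
Premises 1, 3, 8 do not contribute to this derivation.
Hence ¬record_claim is obligatory.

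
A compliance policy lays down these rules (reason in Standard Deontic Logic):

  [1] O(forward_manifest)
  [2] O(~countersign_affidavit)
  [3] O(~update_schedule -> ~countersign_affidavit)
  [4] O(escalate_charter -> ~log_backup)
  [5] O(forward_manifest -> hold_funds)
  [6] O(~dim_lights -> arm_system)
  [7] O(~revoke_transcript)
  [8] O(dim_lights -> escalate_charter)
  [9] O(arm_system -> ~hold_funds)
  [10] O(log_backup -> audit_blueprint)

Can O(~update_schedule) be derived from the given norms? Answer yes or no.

No

Premise 3 is O(~update_schedule -> ~countersign_affidavit); even if O(~countersign_affidavit) held, inferring O(~update_schedule) would be affirming the consequent — invalid.
No other premise forces O(~update_schedule). An ideal world satisfying every premise can still have ~update_schedule false, so O(~update_schedule) is not derivable.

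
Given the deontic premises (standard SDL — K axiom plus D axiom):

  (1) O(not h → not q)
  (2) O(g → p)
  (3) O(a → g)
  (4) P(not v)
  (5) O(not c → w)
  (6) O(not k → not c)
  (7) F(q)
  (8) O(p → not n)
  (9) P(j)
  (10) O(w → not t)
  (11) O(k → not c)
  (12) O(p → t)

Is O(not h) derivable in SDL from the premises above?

Premise 1 is O(not h → not q); even if O(not q) held, inferring O(not h) would be affirming the consequent — invalid.
No other premise forces O(not h). An ideal world satisfying every premise can still have not h false, so O(not h) is not derivable.

No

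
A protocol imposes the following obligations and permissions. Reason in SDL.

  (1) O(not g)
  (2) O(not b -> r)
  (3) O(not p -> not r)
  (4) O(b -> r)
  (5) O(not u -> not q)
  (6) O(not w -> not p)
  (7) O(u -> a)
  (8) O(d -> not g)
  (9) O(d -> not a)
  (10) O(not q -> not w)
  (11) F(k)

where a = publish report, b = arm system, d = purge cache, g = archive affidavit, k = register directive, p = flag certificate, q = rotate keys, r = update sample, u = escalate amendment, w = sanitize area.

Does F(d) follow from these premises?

Yes

Premises 4 and 2 are O(b -> r) and O(not b -> r); every ideal world satisfies b or not b, so in either case r holds — hence O(r).
Premise 3, O(not p -> not r), contraposes to O(r -> p); with O(r) we get O(p).
Premise 6, O(not w -> not p), contraposes to O(p -> w); with O(p) we get O(w).
Premise 10 is O(not q -> not w); contrapositively O(w -> q). Since O(w) holds, K gives O(q).
Premise 5 is O(not u -> not q); contrapositively O(q -> u). Since O(q) holds, K gives O(u).
Applying K to premise 7 (O(u -> a)) and O(u) yields O(a).
Premise 9, O(d -> not a), contraposes to O(a -> not d); with O(a) we get O(not d).
Premises 1, 8, 11 do not contribute to this derivation.
So O(not d) holds, i.e. F(d). The claim follows.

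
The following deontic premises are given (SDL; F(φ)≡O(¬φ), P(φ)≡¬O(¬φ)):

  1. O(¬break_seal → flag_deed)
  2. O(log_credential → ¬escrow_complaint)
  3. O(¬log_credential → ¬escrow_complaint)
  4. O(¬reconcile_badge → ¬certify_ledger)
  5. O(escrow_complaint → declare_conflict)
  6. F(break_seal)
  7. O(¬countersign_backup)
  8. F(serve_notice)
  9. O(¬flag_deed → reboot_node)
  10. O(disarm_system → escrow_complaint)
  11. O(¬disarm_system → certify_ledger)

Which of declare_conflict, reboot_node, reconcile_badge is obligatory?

reconcile_badge

Premises 3 and 2 cover both cases: O(¬log_credential → ¬escrow_complaint) and O(log_credential → ¬escrow_complaint). Since ¬log_credential ∨ log_credential is a tautology, O(¬escrow_complaint) follows.
Premise 10, O(disarm_system → escrow_complaint), contraposes to O(¬escrow_complaint → ¬disarm_system); with O(¬escrow_complaint) we get O(¬disarm_system).
Premise 11 is O(¬disarm_system → certify_ledger); since O(¬disarm_system), deontic closure gives O(certify_ledger).
Premise 4 is O(¬reconcile_badge → ¬certify_ledger); contrapositively O(certify_ledger → reconcile_badge). Since O(certify_ledger) holds, K gives O(reconcile_badge).
So O(reconcile_badge) holds — reconcile_badge is obligatory. None of the other listed options is made obligatory by any chain of premises.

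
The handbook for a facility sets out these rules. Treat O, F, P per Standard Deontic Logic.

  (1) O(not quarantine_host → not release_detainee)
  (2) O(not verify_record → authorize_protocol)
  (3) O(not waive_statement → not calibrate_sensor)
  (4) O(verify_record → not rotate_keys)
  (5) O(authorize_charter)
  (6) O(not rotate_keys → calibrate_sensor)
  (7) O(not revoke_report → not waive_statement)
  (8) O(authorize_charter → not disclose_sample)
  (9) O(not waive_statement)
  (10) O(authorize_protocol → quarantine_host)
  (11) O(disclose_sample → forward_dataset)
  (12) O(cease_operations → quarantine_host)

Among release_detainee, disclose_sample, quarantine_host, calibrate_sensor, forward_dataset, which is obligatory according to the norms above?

quarantine_host

From premise 9 we have O(not waive_statement).
With premise 3, O(not waive_statement → not calibrate_sensor), the K-axiom yields O(not calibrate_sensor).
Premise 6 is O(not rotate_keys → calibrate_sensor); contrapositively O(not calibrate_sensor → rotate_keys). Since O(not calibrate_sensor) holds, K gives O(rotate_keys).
Premise 4, O(verify_record → not rotate_keys), contraposes to O(rotate_keys → not verify_record); with O(rotate_keys) we get O(not verify_record).
From O(not verify_record) and premise 2, O(not verify_record → authorize_protocol), we obtain O(authorize_protocol).
Premise 10 is O(authorize_protocol → quarantine_host); since O(authorize_protocol), deontic closure gives O(quarantine_host).
So O(quarantine_host) holds — quarantine_host is obligatory. None of the other listed options is made obligatory by any chain of premises.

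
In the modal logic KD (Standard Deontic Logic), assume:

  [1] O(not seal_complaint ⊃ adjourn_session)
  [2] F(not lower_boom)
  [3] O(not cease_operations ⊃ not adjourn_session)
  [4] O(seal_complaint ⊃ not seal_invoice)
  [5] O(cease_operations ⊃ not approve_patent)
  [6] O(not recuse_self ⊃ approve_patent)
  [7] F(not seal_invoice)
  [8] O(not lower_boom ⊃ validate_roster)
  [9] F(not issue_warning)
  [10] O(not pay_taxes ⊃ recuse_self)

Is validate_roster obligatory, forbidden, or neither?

Neither

Premise 8 is O(not lower_boom ⊃ validate_roster), but O(not lower_boom) is not derivable from the premises, so it does not yield O(validate_roster).
No premise or chain of K-axiom applications forces O(validate_roster), and none forces O(not validate_roster). So validate_roster is neither obligatory nor forbidden under these norms.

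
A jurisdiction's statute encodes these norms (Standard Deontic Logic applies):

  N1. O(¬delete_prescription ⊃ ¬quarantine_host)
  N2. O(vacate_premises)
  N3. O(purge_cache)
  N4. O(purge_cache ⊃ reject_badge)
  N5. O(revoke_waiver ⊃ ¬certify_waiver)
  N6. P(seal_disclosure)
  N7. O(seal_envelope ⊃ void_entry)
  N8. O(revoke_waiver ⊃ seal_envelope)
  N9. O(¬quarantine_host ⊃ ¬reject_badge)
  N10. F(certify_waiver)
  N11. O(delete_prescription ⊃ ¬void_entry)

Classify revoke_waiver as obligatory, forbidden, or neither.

From premise 3 we have O(purge_cache).
Premise 4 is O(purge_cache ⊃ reject_badge); since O(purge_cache), deontic closure gives O(reject_badge).
Premise 9 is O(¬quarantine_host ⊃ ¬reject_badge); contrapositively O(reject_badge ⊃ quarantine_host). Since O(reject_badge) holds, K gives O(quarantine_host).
Premise 1, O(¬delete_prescription ⊃ ¬quarantine_host), contraposes to O(quarantine_host ⊃ delete_prescription); with O(quarantine_host) we get O(delete_prescription).
From O(delete_prescription) and premise 11, O(delete_prescription ⊃ ¬void_entry), we obtain O(¬void_entry).
Premise 7, O(seal_envelope ⊃ void_entry), contraposes to O(¬void_entry ⊃ ¬seal_envelope); with O(¬void_entry) we get O(¬seal_envelope).
Premise 8 is O(revoke_waiver ⊃ seal_envelope); contrapositively O(¬seal_envelope ⊃ ¬revoke_waiver). Since O(¬seal_envelope) holds, K gives O(¬revoke_waiver).
Premises 2, 5, 6, 10 do not contribute to this derivation.
Thus O(¬revoke_waiver), which is F(revoke_waiver): revoke_waiver is forbidden.

Forbidden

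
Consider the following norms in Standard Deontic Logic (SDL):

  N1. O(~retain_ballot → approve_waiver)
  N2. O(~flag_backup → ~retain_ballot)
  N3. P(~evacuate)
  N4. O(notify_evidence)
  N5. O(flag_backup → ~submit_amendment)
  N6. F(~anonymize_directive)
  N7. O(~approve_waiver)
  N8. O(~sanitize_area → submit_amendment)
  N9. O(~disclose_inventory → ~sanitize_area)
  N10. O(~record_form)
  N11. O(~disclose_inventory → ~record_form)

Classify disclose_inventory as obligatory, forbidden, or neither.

From premise 7 we have O(~approve_waiver).
The contrapositive of premise 1 (O(~retain_ballot → approve_waiver)) is O(~approve_waiver → retain_ballot), and O(~approve_waiver) is already established, so O(retain_ballot).
The contrapositive of premise 2 (O(~flag_backup → ~retain_ballot)) is O(retain_ballot → flag_backup), and O(retain_ballot) is already established, so O(flag_backup).
Applying K to premise 5 (O(flag_backup → ~submit_amendment)) and O(flag_backup) yields O(~submit_amendment).
Premise 8, O(~sanitize_area → submit_amendment), contraposes to O(~submit_amendment → sanitize_area); with O(~submit_amendment) we get O(sanitize_area).
The contrapositive of premise 9 (O(~disclose_inventory → ~sanitize_area)) is O(sanitize_area → disclose_inventory), and O(sanitize_area) is already established, so O(disclose_inventory).
Premises 3, 4, 6, 10, 11 do not contribute to this derivation.
Hence disclose_inventory is obligatory.

Obligatory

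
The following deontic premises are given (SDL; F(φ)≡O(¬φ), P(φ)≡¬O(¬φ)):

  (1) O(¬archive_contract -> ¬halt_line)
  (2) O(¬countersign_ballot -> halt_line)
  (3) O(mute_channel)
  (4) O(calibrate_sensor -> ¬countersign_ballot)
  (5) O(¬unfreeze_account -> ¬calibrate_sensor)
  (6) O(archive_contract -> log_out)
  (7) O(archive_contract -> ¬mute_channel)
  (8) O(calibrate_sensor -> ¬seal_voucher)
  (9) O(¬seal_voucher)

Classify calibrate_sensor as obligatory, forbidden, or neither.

Forbidden

From premise 3 we have O(mute_channel).
Premise 7 is O(archive_contract -> ¬mute_channel); contrapositively O(mute_channel -> ¬archive_contract). Since O(mute_channel) holds, K gives O(¬archive_contract).
Applying K to premise 1 (O(¬archive_contract -> ¬halt_line)) and O(¬archive_contract) yields O(¬halt_line).
Premise 2, O(¬countersign_ballot -> halt_line), contraposes to O(¬halt_line -> countersign_ballot); with O(¬halt_line) we get O(countersign_ballot).
Premise 4, O(calibrate_sensor -> ¬countersign_ballot), contraposes to O(countersign_ballot -> ¬calibrate_sensor); with O(countersign_ballot) we get O(¬calibrate_sensor).
Premises 5, 6, 8, 9 do not contribute to this derivation.
Thus O(¬calibrate_sensor), which is F(calibrate_sensor): calibrate_sensor is forbidden.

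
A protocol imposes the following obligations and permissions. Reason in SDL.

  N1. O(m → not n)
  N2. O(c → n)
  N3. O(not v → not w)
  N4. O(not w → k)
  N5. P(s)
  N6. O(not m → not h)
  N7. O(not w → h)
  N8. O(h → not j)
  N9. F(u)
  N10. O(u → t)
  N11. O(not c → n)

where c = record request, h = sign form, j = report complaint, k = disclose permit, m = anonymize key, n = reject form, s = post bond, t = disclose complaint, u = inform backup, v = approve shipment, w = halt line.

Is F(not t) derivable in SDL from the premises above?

No

Premise 10 is O(u → t), but O(u) is not derivable from the premises, so it does not yield O(t).
No other premise forces O(t). An ideal world satisfying every premise can still have not t true, so F(not t) is not derivable.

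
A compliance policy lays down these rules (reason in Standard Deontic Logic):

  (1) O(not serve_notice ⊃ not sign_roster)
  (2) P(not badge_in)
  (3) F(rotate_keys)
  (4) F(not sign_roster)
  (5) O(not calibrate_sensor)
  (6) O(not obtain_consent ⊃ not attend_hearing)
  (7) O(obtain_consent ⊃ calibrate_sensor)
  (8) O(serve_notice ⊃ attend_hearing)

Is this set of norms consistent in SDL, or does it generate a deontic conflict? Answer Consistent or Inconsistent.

From premise 5 we have O(not calibrate_sensor).
The contrapositive of premise 7 (O(obtain_consent ⊃ calibrate_sensor)) is O(not calibrate_sensor ⊃ not obtain_consent), and O(not calibrate_sensor) is already established, so O(not obtain_consent).
With premise 6, O(not obtain_consent ⊃ not attend_hearing), the K-axiom yields O(not attend_hearing).
Premise 8 is O(serve_notice ⊃ attend_hearing); contrapositively O(not attend_hearing ⊃ not serve_notice). Since O(not attend_hearing) holds, K gives O(not serve_notice).
From O(not serve_notice) and premise 1, O(not serve_notice ⊃ not sign_roster), we obtain O(not sign_roster).
However, F(not sign_roster) at premise 4 amounts to O(sign_roster).
We now have both O(not sign_roster) and O(sign_roster) — sign_roster is simultaneously obligatory and forbidden, violating the D-axiom.

Inconsistent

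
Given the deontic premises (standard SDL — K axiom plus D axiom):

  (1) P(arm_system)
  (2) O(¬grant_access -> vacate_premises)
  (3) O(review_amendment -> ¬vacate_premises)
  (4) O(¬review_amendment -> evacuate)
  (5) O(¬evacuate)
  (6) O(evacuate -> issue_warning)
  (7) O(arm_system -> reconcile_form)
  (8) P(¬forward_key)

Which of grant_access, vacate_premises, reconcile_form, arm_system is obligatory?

Premise 5 states O(¬evacuate) outright.
Premise 4 is O(¬review_amendment -> evacuate); contrapositively O(¬evacuate -> review_amendment). Since O(¬evacuate) holds, K gives O(review_amendment).
From O(review_amendment) and premise 3, O(review_amendment -> ¬vacate_premises), we obtain O(¬vacate_premises).
Premise 2 is O(¬grant_access -> vacate_premises); contrapositively O(¬vacate_premises -> grant_access). Since O(¬vacate_premises) holds, K gives O(grant_access).
So O(grant_access) holds — grant_access is obligatory. None of the other listed options is made obligatory by any chain of premises.

grant_access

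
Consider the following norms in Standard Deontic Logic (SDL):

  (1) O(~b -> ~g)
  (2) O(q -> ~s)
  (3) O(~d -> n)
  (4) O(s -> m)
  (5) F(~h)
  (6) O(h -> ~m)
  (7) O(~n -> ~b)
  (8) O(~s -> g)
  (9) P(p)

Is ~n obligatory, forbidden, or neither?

Premise 5, F(~h), is equivalent to O(h).
From O(h) and premise 6, O(h -> ~m), we obtain O(~m).
Premise 4 is O(s -> m); contrapositively O(~m -> ~s). Since O(~m) holds, K gives O(~s).
With premise 8, O(~s -> g), the K-axiom yields O(g).
The contrapositive of premise 1 (O(~b -> ~g)) is O(g -> b), and O(g) is already established, so O(b).
Premise 7, O(~n -> ~b), contraposes to O(b -> n); with O(b) we get O(n).
Premises 2, 3, 9 do not contribute to this derivation.
Thus O(n), which is F(~n): ~n is forbidden.

Forbidden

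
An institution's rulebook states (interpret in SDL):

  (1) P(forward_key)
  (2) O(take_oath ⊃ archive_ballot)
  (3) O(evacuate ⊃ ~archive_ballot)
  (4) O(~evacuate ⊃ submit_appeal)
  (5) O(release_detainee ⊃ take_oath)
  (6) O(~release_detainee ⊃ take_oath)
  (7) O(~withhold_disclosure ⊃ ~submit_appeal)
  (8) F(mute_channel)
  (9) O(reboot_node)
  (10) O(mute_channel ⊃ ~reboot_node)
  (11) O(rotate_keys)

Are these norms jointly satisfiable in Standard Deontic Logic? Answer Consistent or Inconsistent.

Premise 10 is O(mute_channel ⊃ ~reboot_node), but O(mute_channel) is not derivable from the premises, so it does not yield O(~reboot_node).
So O(~reboot_node) is not derivable, and the apparent clash with O(reboot_node) does not arise.
A world satisfying every obligation exists (e.g. archive_ballot=true, evacuate=false, forward_key=false, mute_channel=false, reboot_node=true, release_detainee=false, rotate_keys=true, submit_appeal=true, take_oath=true, withhold_disclosure=true); no atom is both obligatory and forbidden, so the set is consistent.

Consistent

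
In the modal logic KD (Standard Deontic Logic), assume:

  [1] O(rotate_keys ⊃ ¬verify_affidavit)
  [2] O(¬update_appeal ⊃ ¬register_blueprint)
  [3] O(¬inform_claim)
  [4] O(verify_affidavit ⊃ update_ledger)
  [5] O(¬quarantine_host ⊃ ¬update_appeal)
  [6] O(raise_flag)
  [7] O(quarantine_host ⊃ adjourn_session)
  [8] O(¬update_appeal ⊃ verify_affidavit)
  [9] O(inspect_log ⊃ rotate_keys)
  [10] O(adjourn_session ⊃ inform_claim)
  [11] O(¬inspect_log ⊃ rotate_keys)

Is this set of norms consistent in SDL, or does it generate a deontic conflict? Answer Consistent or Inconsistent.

Inconsistent

Premises 9 and 11 are O(inspect_log ⊃ rotate_keys) and O(¬inspect_log ⊃ rotate_keys); every ideal world satisfies inspect_log or ¬inspect_log, so in either case rotate_keys holds — hence O(rotate_keys).
Premise 1 is O(rotate_keys ⊃ ¬verify_affidavit); since O(rotate_keys), deontic closure gives O(¬verify_affidavit).
Premise 8 is O(¬update_appeal ⊃ verify_affidavit); contrapositively O(¬verify_affidavit ⊃ update_appeal). Since O(¬verify_affidavit) holds, K gives O(update_appeal).
The contrapositive of premise 5 (O(¬quarantine_host ⊃ ¬update_appeal)) is O(update_appeal ⊃ quarantine_host), and O(update_appeal) is already established, so O(quarantine_host).
With premise 7, O(quarantine_host ⊃ adjourn_session), the K-axiom yields O(adjourn_session).
From O(adjourn_session) and premise 10, O(adjourn_session ⊃ inform_claim), we obtain O(inform_claim).
However, premise 3 gives O(¬inform_claim).
We now have both O(inform_claim) and O(¬inform_claim) — inform_claim is simultaneously obligatory and forbidden, violating the D-axiom.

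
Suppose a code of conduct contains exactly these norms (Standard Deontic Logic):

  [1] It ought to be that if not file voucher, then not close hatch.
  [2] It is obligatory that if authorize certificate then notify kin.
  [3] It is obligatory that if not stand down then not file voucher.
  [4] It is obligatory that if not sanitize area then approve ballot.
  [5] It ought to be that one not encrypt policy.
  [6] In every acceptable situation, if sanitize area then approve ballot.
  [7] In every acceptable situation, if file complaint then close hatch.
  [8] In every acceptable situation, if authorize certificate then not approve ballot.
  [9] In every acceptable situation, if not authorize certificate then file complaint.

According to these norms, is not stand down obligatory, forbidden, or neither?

Forbidden

Premises 6 and 4 cover both cases: O(sanitize_area → approve_ballot) and O(¬sanitize_area → approve_ballot). Since sanitize_area ∨ ¬sanitize_area is a tautology, O(approve_ballot) follows.
Premise 8 is O(authorize_certificate → ¬approve_ballot); contrapositively O(approve_ballot → ¬authorize_certificate). Since O(approve_ballot) holds, K gives O(¬authorize_certificate).
Applying K to premise 9 (O(¬authorize_certificate → file_complaint)) and O(¬authorize_certificate) yields O(file_complaint).
Premise 7 is O(file_complaint → close_hatch); since O(file_complaint), deontic closure gives O(close_hatch).
Premise 1 is O(¬file_voucher → ¬close_hatch); contrapositively O(close_hatch → file_voucher). Since O(close_hatch) holds, K gives O(file_voucher).
The contrapositive of premise 3 (O(¬stand_down → ¬file_voucher)) is O(file_voucher → stand_down), and O(file_voucher) is already established, so O(stand_down).
Premises 2, 5 do not contribute to this derivation.
Thus O(stand_down), which is F(¬stand_down): ¬stand_down is forbidden.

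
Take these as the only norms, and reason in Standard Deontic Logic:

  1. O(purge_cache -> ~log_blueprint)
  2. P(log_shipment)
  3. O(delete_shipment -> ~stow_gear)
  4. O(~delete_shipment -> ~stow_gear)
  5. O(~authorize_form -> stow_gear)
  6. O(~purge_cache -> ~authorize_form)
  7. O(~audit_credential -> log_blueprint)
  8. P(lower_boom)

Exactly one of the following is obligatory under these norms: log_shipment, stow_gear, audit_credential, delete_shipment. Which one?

audit_credential

Premises 3 and 4 are O(delete_shipment -> ~stow_gear) and O(~delete_shipment -> ~stow_gear); every ideal world satisfies delete_shipment or ~delete_shipment, so in either case ~stow_gear holds — hence O(~stow_gear).
Premise 5 is O(~authorize_form -> stow_gear); contrapositively O(~stow_gear -> authorize_form). Since O(~stow_gear) holds, K gives O(authorize_form).
Premise 6, O(~purge_cache -> ~authorize_form), contraposes to O(authorize_form -> purge_cache); with O(authorize_form) we get O(purge_cache).
With premise 1, O(purge_cache -> ~log_blueprint), the K-axiom yields O(~log_blueprint).
Premise 7 is O(~audit_credential -> log_blueprint); contrapositively O(~log_blueprint -> audit_credential). Since O(~log_blueprint) holds, K gives O(audit_credential).
So O(audit_credential) holds — audit_credential is obligatory. None of the other listed options is made obligatory by any chain of premises.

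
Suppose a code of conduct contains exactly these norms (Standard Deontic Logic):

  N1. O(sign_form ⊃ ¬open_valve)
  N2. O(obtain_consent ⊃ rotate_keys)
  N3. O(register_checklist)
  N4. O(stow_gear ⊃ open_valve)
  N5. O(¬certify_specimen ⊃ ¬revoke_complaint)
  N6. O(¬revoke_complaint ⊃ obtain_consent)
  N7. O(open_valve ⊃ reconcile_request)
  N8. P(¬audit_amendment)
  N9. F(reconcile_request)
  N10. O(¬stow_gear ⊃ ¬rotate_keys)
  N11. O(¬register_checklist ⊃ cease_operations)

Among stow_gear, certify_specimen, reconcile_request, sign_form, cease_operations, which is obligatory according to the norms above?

F(reconcile_request) at premise 9 means O(¬reconcile_request).
The contrapositive of premise 7 (O(open_valve ⊃ reconcile_request)) is O(¬reconcile_request ⊃ ¬open_valve), and O(¬reconcile_request) is already established, so O(¬open_valve).
Premise 4, O(stow_gear ⊃ open_valve), contraposes to O(¬open_valve ⊃ ¬stow_gear); with O(¬open_valve) we get O(¬stow_gear).
With premise 10, O(¬stow_gear ⊃ ¬rotate_keys), the K-axiom yields O(¬rotate_keys).
Premise 2 is O(obtain_consent ⊃ rotate_keys); contrapositively O(¬rotate_keys ⊃ ¬obtain_consent). Since O(¬rotate_keys) holds, K gives O(¬obtain_consent).
The contrapositive of premise 6 (O(¬revoke_complaint ⊃ obtain_consent)) is O(¬obtain_consent ⊃ revoke_complaint), and O(¬obtain_consent) is already established, so O(revoke_complaint).
Premise 5 is O(¬certify_specimen ⊃ ¬revoke_complaint); contrapositively O(revoke_complaint ⊃ certify_specimen). Since O(revoke_complaint) holds, K gives O(certify_specimen).
So O(certify_specimen) holds — certify_specimen is obligatory. None of the other listed options is made obligatory by any chain of premises.

certify_specimen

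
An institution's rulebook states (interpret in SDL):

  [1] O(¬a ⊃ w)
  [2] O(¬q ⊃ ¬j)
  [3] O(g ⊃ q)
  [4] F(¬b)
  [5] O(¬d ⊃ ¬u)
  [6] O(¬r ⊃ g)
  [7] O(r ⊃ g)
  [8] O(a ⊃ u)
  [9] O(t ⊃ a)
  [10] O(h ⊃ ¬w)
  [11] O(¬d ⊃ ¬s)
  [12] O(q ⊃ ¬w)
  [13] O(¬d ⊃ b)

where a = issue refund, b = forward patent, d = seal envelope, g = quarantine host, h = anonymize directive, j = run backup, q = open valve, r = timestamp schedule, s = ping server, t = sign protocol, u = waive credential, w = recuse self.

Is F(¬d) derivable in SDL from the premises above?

Premises 6 and 7 cover both cases: O(¬r ⊃ g) and O(r ⊃ g). Since ¬r ∨ r is a tautology, O(g) follows.
From O(g) and premise 3, O(g ⊃ q), we obtain O(q).
With premise 12, O(q ⊃ ¬w), the K-axiom yields O(¬w).
Premise 1, O(¬a ⊃ w), contraposes to O(¬w ⊃ a); with O(¬w) we get O(a).
Premise 8 is O(a ⊃ u); since O(a), deontic closure gives O(u).
Premise 5, O(¬d ⊃ ¬u), contraposes to O(u ⊃ d); with O(u) we get O(d).
Premises 2, 4, 9, 10, 11, 13 do not contribute to this derivation.
So O(d) holds, i.e. F(¬d). The claim follows.

Yes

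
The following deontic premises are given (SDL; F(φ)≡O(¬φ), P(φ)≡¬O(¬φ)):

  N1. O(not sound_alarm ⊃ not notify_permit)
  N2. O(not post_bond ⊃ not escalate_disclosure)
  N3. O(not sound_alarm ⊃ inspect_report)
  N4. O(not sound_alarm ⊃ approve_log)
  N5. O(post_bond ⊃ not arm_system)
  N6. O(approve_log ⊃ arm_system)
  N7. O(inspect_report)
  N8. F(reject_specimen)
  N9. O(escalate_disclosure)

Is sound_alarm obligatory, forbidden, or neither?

Premise 9 gives O(escalate_disclosure).
Premise 2, O(not post_bond ⊃ not escalate_disclosure), contraposes to O(escalate_disclosure ⊃ post_bond); with O(escalate_disclosure) we get O(post_bond).
With premise 5, O(post_bond ⊃ not arm_system), the K-axiom yields O(not arm_system).
Premise 6 is O(approve_log ⊃ arm_system); contrapositively O(not arm_system ⊃ not approve_log). Since O(not arm_system) holds, K gives O(not approve_log).
Premise 4 is O(not sound_alarm ⊃ approve_log); contrapositively O(not approve_log ⊃ sound_alarm). Since O(not approve_log) holds, K gives O(sound_alarm).
Premises 1, 3, 7, 8 do not contribute to this derivation.
Hence sound_alarm is obligatory.

Obligatory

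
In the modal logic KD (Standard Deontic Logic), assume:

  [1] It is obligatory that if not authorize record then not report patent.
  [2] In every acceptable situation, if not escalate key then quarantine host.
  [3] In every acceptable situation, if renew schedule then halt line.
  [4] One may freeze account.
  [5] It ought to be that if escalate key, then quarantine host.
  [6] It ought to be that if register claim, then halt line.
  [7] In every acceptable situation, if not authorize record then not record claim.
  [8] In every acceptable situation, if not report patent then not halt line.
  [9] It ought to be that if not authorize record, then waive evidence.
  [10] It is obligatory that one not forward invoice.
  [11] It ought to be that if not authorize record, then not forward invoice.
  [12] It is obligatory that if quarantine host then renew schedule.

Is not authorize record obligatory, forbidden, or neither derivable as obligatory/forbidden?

By case analysis on ¬escalate_key: premise 2 gives O(¬escalate_key → quarantine_host) and premise 5 gives O(escalate_key → quarantine_host), so O(quarantine_host) either way.
From O(quarantine_host) and premise 12, O(quarantine_host → renew_schedule), we obtain O(renew_schedule).
Premise 3 is O(renew_schedule → halt_line); since O(renew_schedule), deontic closure gives O(halt_line).
The contrapositive of premise 8 (O(¬report_patent → ¬halt_line)) is O(halt_line → report_patent), and O(halt_line) is already established, so O(report_patent).
Premise 1 is O(¬authorize_record → ¬report_patent); contrapositively O(report_patent → authorize_record). Since O(report_patent) holds, K gives O(authorize_record).
Premises 4, 6, 7, 9, 10, 11 do not contribute to this derivation.
Thus O(authorize_record), which is F(¬authorize_record): ¬authorize_record is forbidden.

Forbidden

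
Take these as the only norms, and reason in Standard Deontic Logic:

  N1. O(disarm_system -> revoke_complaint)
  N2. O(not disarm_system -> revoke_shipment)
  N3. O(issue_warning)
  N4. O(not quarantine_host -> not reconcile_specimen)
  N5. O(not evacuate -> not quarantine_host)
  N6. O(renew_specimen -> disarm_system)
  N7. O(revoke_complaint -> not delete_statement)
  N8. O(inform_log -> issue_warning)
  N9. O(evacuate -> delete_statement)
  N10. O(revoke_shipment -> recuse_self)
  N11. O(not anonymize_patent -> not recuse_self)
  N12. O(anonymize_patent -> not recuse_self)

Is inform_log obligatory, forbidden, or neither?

Premise 8 is O(inform_log -> issue_warning); even if O(issue_warning) held, inferring O(inform_log) would be affirming the consequent — invalid.
No premise or chain of K-axiom applications forces O(inform_log), and none forces O(not inform_log). So inform_log is neither obligatory nor forbidden under these norms.

Neither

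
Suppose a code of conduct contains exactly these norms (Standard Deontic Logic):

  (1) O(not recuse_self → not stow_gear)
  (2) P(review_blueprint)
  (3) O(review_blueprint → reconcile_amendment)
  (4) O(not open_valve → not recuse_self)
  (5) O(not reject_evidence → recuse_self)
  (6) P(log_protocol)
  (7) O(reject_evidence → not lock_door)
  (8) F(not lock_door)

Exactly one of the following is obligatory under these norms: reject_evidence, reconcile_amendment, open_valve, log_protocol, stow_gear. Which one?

Premise 8 is F(not lock_door), i.e. O(lock_door).
The contrapositive of premise 7 (O(reject_evidence → not lock_door)) is O(lock_door → not reject_evidence), and O(lock_door) is already established, so O(not reject_evidence).
From O(not reject_evidence) and premise 5, O(not reject_evidence → recuse_self), we obtain O(recuse_self).
Premise 4 is O(not open_valve → not recuse_self); contrapositively O(recuse_self → open_valve). Since O(recuse_self) holds, K gives O(open_valve).
So O(open_valve) holds — open_valve is obligatory. None of the other listed options is made obligatory by any chain of premises.

open_valve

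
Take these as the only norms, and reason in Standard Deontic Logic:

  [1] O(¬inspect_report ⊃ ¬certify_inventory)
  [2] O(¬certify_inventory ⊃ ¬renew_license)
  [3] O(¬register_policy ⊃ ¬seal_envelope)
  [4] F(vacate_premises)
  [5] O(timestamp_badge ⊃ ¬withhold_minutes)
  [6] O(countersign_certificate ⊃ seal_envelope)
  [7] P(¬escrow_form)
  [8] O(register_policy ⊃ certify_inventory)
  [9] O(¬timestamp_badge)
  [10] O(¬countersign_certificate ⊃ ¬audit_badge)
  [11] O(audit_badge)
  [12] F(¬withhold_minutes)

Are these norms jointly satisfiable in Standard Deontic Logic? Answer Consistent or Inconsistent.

Premise 5 is O(timestamp_badge ⊃ ¬withhold_minutes), but O(timestamp_badge) is not derivable from the premises, so it does not yield O(¬withhold_minutes).
So O(¬withhold_minutes) is not derivable, and the apparent clash with O(withhold_minutes) does not arise.
A world satisfying every obligation exists (e.g. audit_badge=true, certify_inventory=true, countersign_certificate=true, escrow_form=false, inspect_report=true, register_policy=true, renew_license=false, seal_envelope=true, timestamp_badge=false, vacate_premises=false, withhold_minutes=true); no atom is both obligatory and forbidden, so the set is consistent.

Consistent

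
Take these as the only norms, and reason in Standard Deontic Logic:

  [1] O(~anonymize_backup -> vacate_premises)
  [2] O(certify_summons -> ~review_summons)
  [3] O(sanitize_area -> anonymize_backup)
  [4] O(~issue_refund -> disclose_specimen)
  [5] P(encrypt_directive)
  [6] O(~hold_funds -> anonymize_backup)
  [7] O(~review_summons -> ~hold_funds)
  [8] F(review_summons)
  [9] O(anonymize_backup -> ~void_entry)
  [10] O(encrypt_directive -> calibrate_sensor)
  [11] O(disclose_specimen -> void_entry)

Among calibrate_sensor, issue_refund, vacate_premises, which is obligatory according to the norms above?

issue_refund

Premise 8, F(review_summons), is equivalent to O(~review_summons).
With premise 7, O(~review_summons -> ~hold_funds), the K-axiom yields O(~hold_funds).
Applying K to premise 6 (O(~hold_funds -> anonymize_backup)) and O(~hold_funds) yields O(anonymize_backup).
From O(anonymize_backup) and premise 9, O(anonymize_backup -> ~void_entry), we obtain O(~void_entry).
Premise 11, O(disclose_specimen -> void_entry), contraposes to O(~void_entry -> ~disclose_specimen); with O(~void_entry) we get O(~disclose_specimen).
Premise 4 is O(~issue_refund -> disclose_specimen); contrapositively O(~disclose_specimen -> issue_refund). Since O(~disclose_specimen) holds, K gives O(issue_refund).
So O(issue_refund) holds — issue_refund is obligatory. None of the other listed options is made obligatory by any chain of premises.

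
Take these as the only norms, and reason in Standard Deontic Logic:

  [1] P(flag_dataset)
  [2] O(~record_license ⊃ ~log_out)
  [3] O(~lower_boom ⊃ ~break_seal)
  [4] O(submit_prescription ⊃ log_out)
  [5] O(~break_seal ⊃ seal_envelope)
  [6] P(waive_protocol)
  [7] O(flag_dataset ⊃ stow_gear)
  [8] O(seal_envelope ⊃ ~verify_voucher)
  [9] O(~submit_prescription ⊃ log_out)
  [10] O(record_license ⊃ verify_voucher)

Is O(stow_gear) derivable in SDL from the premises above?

No

Premise 7 is O(flag_dataset ⊃ stow_gear), but O(flag_dataset) is not derivable from the premises (the permission P(flag_dataset) asserts only ~O(~flag_dataset), not O(flag_dataset)), so it does not yield O(stow_gear).
No other premise forces O(stow_gear). An ideal world satisfying every premise can still have stow_gear false, so O(stow_gear) is not derivable.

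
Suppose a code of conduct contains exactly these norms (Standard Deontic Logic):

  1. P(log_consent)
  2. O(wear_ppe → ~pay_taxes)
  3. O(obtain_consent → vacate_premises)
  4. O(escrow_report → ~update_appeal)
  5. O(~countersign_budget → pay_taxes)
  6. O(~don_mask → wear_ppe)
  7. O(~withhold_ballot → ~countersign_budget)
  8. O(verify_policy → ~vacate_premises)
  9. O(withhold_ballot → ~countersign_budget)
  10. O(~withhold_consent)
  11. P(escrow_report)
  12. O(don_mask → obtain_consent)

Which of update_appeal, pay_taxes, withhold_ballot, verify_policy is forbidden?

verify_policy

Premises 7 and 9 are O(~withhold_ballot → ~countersign_budget) and O(withhold_ballot → ~countersign_budget); every ideal world satisfies ~withhold_ballot or withhold_ballot, so in either case ~countersign_budget holds — hence O(~countersign_budget).
With premise 5, O(~countersign_budget → pay_taxes), the K-axiom yields O(pay_taxes).
Premise 2, O(wear_ppe → ~pay_taxes), contraposes to O(pay_taxes → ~wear_ppe); with O(pay_taxes) we get O(~wear_ppe).
Premise 6, O(~don_mask → wear_ppe), contraposes to O(~wear_ppe → don_mask); with O(~wear_ppe) we get O(don_mask).
Applying K to premise 12 (O(don_mask → obtain_consent)) and O(don_mask) yields O(obtain_consent).
Applying K to premise 3 (O(obtain_consent → vacate_premises)) and O(obtain_consent) yields O(vacate_premises).
The contrapositive of premise 8 (O(verify_policy → ~vacate_premises)) is O(vacate_premises → ~verify_policy), and O(vacate_premises) is already established, so O(~verify_policy).
So O(~verify_policy) holds, i.e. verify_policy is forbidden. None of the other listed options is forbidden under the premises.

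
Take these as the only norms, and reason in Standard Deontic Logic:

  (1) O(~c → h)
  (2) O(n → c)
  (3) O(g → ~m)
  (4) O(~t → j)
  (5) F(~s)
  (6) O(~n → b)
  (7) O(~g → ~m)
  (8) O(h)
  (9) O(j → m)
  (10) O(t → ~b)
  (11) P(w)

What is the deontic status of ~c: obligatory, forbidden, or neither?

Forbidden

Premises 3 and 7 are O(g → ~m) and O(~g → ~m); every ideal world satisfies g or ~g, so in either case ~m holds — hence O(~m).
The contrapositive of premise 9 (O(j → m)) is O(~m → ~j), and O(~m) is already established, so O(~j).
Premise 4 is O(~t → j); contrapositively O(~j → t). Since O(~j) holds, K gives O(t).
Applying K to premise 10 (O(t → ~b)) and O(t) yields O(~b).
Premise 6, O(~n → b), contraposes to O(~b → n); with O(~b) we get O(n).
Premise 2 is O(n → c); since O(n), deontic closure gives O(c).
Premises 1, 5, 8, 11 do not contribute to this derivation.
Thus O(c), which is F(~c): ~c is forbidden.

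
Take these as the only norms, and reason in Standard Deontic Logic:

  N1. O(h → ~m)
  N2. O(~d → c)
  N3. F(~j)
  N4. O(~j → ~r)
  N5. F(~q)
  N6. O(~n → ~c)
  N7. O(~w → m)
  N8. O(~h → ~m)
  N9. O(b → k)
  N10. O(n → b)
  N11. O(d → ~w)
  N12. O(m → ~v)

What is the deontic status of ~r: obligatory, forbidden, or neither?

Premise 4 is O(~j → ~r), but O(~j) is not derivable from the premises, so it does not yield O(~r).
No premise or chain of K-axiom applications forces O(~r), and none forces O(r). So ~r is neither obligatory nor forbidden under these norms.

Neither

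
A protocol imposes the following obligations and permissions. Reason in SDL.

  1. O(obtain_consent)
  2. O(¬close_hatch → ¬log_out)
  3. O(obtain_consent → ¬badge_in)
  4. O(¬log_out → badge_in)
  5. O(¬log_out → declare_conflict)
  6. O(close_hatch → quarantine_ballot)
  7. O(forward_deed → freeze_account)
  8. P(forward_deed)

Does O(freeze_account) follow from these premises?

No

Premise 7 is O(forward_deed → freeze_account), but O(forward_deed) is not derivable from the premises (the permission P(forward_deed) asserts only ¬O(¬forward_deed), not O(forward_deed)), so it does not yield O(freeze_account).
No other premise forces O(freeze_account). An ideal world satisfying every premise can still have freeze_account false, so O(freeze_account) is not derivable.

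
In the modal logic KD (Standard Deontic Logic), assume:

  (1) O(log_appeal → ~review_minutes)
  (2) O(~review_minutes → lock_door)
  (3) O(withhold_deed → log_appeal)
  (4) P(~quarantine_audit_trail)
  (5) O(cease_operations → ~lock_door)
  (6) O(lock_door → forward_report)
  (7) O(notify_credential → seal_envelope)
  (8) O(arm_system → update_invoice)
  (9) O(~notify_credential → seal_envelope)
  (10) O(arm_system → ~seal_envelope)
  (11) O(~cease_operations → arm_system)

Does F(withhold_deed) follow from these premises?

Yes

Premises 9 and 7 are O(~notify_credential → seal_envelope) and O(notify_credential → seal_envelope); every ideal world satisfies ~notify_credential or notify_credential, so in either case seal_envelope holds — hence O(seal_envelope).
Premise 10, O(arm_system → ~seal_envelope), contraposes to O(seal_envelope → ~arm_system); with O(seal_envelope) we get O(~arm_system).
Premise 11 is O(~cease_operations → arm_system); contrapositively O(~arm_system → cease_operations). Since O(~arm_system) holds, K gives O(cease_operations).
Premise 5 is O(cease_operations → ~lock_door); since O(cease_operations), deontic closure gives O(~lock_door).
Premise 2, O(~review_minutes → lock_door), contraposes to O(~lock_door → review_minutes); with O(~lock_door) we get O(review_minutes).
Premise 1 is O(log_appeal → ~review_minutes); contrapositively O(review_minutes → ~log_appeal). Since O(review_minutes) holds, K gives O(~log_appeal).
The contrapositive of premise 3 (O(withhold_deed → log_appeal)) is O(~log_appeal → ~withhold_deed), and O(~log_appeal) is already established, so O(~withhold_deed).
Premises 4, 6, 8 do not contribute to this derivation.
So O(~withhold_deed) holds, i.e. F(withhold_deed). The claim follows.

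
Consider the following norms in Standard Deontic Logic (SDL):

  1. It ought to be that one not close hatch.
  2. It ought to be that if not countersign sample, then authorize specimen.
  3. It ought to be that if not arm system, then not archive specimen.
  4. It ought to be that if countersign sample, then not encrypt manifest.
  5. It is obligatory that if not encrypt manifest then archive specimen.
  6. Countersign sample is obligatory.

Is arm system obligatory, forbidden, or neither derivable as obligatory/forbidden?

Premise 6 gives O(countersign_sample).
With premise 4, O(countersign_sample → ¬encrypt_manifest), the K-axiom yields O(¬encrypt_manifest).
Applying K to premise 5 (O(¬encrypt_manifest → archive_specimen)) and O(¬encrypt_manifest) yields O(archive_specimen).
The contrapositive of premise 3 (O(¬arm_system → ¬archive_specimen)) is O(archive_specimen → arm_system), and O(archive_specimen) is already established, so O(arm_system).
Premises 1, 2 do not contribute to this derivation.
Hence arm_system is obligatory.

Obligatory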